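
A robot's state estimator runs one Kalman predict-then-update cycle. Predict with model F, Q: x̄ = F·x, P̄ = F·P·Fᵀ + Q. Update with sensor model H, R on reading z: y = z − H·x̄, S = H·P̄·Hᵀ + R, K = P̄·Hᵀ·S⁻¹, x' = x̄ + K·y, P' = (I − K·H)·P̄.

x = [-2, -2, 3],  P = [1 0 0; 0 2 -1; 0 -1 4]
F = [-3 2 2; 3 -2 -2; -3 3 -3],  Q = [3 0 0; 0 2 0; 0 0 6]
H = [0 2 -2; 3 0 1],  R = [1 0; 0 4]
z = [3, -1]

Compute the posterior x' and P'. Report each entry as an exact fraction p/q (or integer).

x̄ = F·x = [8, -8, -9]
P̄ = F·P·Fᵀ + Q = [28 -25 -3; -25 27 3; -3 3 87]
y = z − H·x̄ = [1, -16]
S = H·P̄·Hᵀ + R = [433 -300; -300 325]
K = P̄·Hᵀ·S⁻¹ = [400/2029 21873/50725; -240/2029 -16776/50725; -1248/2029 -16626/50725]
x' = x̄ + K·y = [65832/50725, -143384/50725, -221709/50725]
P' = (I − K·H)·P̄ = [88587/50725 -173269/50725 -178269/50725; -173269/50725 449703/50725 452703/50725; -178269/50725 452703/50725 468303/50725]

x' = [65832/50725, -143384/50725, -221709/50725]
P' = [88587/50725 -173269/50725 -178269/50725; -173269/50725 449703/50725 452703/50725; -178269/50725 452703/50725 468303/50725]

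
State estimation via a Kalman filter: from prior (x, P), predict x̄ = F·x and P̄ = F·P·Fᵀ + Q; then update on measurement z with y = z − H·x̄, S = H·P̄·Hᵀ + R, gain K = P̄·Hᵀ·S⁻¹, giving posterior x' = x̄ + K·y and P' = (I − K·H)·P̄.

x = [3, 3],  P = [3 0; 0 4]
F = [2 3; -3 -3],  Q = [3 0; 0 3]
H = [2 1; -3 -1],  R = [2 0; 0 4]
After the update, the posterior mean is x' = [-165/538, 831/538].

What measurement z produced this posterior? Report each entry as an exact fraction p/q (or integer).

z = [3, 2]

x̄ = F·x = [15, -18]
P̄ = F·P·Fᵀ + Q = [51 -54; -54 66]
S = H·P̄·Hᵀ + R = [56 -102; -102 205]
K = P̄·Hᵀ·S⁻¹ = [-129/538 -162/269; 591/538 273/269]
x' − x̄ = [-8235/538, 10515/538] = K·y
y = (KᵀK)⁻¹·Kᵀ·(x' − x̄) = [-9, 29]
z = y + H·x̄ = [-9, 29] + [12, -27] = [3, 2]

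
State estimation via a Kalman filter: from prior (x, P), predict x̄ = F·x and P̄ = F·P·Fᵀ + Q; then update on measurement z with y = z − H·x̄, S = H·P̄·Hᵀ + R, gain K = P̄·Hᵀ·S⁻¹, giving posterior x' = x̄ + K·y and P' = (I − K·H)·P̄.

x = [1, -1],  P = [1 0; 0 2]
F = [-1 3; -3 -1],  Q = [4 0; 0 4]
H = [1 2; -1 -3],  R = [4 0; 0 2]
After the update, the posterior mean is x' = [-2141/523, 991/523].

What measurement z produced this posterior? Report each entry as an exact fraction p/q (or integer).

z = [-1, -2]

x̄ = F·x = [-4, -2]
P̄ = F·P·Fᵀ + Q = [23 -3; -3 15]
S = H·P̄·Hᵀ + R = [75 -98; -98 142]
K = P̄·Hᵀ·S⁻¹ = [521/523 308/523; -141/523 -252/523]
x' − x̄ = [-49/523, 2037/523] = K·y
y = (KᵀK)⁻¹·Kᵀ·(x' − x̄) = [7, -12]
z = y + H·x̄ = [7, -12] + [-8, 10] = [-1, -2]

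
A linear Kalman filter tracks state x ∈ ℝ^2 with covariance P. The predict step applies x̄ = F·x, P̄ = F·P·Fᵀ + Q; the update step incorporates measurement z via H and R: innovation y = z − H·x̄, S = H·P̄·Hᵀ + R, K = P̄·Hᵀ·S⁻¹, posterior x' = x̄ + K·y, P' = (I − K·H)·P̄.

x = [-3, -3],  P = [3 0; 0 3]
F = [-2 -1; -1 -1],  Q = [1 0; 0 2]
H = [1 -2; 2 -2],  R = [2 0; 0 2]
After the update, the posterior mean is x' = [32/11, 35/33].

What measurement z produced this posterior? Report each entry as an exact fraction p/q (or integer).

x̄ = F·x = [9, 6]
P̄ = F·P·Fᵀ + Q = [16 9; 9 8]
S = H·P̄·Hᵀ + R = [14 10; 10 26]
K = P̄·Hᵀ·S⁻¹ = [-8/11 9/11; -101/132 49/132]
x' − x̄ = [-67/11, -163/33] = K·y
y = (KᵀK)⁻¹·Kᵀ·(x' − x̄) = [5, -3]
z = y + H·x̄ = [5, -3] + [-3, 6] = [2, 3]

z = [2, 3]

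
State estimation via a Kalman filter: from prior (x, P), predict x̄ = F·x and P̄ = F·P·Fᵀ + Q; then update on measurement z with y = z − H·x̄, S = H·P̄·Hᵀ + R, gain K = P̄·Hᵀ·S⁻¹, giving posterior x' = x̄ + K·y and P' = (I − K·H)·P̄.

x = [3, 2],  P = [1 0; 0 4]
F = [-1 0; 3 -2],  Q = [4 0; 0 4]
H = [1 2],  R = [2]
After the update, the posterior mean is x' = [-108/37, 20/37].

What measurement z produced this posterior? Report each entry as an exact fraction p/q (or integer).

x̄ = F·x = [-3, 5]
P̄ = F·P·Fᵀ + Q = [5 -3; -3 29]
S = H·P̄·Hᵀ + R = [111]
K = P̄·Hᵀ·S⁻¹ = [-1/111; 55/111]
x' − x̄ = [3/37, -165/37] = K·y
y = (KᵀK)⁻¹·Kᵀ·(x' − x̄) = [-9]
z = y + H·x̄ = [-9] + [7] = [-2]

z = [-2]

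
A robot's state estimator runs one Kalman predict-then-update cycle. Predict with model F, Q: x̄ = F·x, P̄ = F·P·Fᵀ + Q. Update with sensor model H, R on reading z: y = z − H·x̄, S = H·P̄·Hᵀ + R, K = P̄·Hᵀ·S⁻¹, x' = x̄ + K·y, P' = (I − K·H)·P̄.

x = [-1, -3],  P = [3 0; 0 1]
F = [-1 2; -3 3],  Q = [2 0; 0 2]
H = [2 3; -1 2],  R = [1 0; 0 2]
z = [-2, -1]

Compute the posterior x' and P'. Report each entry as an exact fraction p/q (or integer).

x̄ = F·x = [-5, -6]
P̄ = F·P·Fᵀ + Q = [9 15; 15 38]
y = z − H·x̄ = [26, 6]
S = H·P̄·Hᵀ + R = [559 225; 225 103]
K = P̄·Hᵀ·S⁻¹ = [441/1738 -609/1738; 1107/6952 1699/6952]
x' = x̄ + K·y = [-439/869, -342/869]
P' = (I − K·H)·P̄ = [324/869 -285/1738; -285/1738 1129/6952]

x' = [-439/869, -342/869]
P' = [324/869 -285/1738; -285/1738 1129/6952]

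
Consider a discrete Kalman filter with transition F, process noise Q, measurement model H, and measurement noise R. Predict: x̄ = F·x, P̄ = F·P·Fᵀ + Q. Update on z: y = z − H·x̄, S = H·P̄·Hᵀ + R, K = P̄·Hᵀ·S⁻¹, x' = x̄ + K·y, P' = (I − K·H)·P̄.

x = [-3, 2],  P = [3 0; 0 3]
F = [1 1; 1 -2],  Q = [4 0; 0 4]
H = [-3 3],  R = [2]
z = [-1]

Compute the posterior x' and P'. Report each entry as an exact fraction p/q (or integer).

x' = [-980/317, -1097/317]
P' = [1649/317 1623/317; 1623/317 1667/317]

x̄ = F·x = [-1, -7]
P̄ = F·P·Fᵀ + Q = [10 -3; -3 19]
y = z − H·x̄ = [17]
S = H·P̄·Hᵀ + R = [317]
K = P̄·Hᵀ·S⁻¹ = [-39/317; 66/317]
x' = x̄ + K·y = [-980/317, -1097/317]
P' = (I − K·H)·P̄ = [1649/317 1623/317; 1623/317 1667/317]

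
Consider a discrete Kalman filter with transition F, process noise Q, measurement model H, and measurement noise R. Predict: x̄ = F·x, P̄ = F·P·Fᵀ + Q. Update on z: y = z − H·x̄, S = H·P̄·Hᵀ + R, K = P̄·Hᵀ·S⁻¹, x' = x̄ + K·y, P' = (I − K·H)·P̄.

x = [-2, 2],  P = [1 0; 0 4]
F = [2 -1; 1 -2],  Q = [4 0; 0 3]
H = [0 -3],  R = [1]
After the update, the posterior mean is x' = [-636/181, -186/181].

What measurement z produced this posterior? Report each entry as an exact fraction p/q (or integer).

z = [3]

x̄ = F·x = [-6, -6]
P̄ = F·P·Fᵀ + Q = [12 10; 10 20]
S = H·P̄·Hᵀ + R = [181]
K = P̄·Hᵀ·S⁻¹ = [-30/181; -60/181]
x' − x̄ = [450/181, 900/181] = K·y
y = (KᵀK)⁻¹·Kᵀ·(x' − x̄) = [-15]
z = y + H·x̄ = [-15] + [18] = [3]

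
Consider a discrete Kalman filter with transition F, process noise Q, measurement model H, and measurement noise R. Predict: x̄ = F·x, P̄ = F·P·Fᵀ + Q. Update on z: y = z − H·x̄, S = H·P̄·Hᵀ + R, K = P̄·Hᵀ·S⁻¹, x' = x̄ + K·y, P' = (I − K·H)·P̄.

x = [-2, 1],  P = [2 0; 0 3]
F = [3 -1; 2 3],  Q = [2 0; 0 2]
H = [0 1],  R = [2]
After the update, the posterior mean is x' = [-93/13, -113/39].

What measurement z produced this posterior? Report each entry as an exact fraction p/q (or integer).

z = [-3]

x̄ = F·x = [-7, -1]
P̄ = F·P·Fᵀ + Q = [23 3; 3 37]
S = H·P̄·Hᵀ + R = [39]
K = P̄·Hᵀ·S⁻¹ = [1/13; 37/39]
x' − x̄ = [-2/13, -74/39] = K·y
y = (KᵀK)⁻¹·Kᵀ·(x' − x̄) = [-2]
z = y + H·x̄ = [-2] + [-1] = [-3]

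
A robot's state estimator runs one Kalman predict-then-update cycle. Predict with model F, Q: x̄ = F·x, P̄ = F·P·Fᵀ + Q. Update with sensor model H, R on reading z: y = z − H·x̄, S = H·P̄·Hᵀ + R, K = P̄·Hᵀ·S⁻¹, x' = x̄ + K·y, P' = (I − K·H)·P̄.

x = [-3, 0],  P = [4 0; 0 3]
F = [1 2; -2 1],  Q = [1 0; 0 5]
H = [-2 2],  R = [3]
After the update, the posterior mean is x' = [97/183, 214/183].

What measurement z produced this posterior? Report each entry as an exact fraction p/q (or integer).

x̄ = F·x = [-3, 6]
P̄ = F·P·Fᵀ + Q = [17 -2; -2 24]
S = H·P̄·Hᵀ + R = [183]
K = P̄·Hᵀ·S⁻¹ = [-38/183; 52/183]
x' − x̄ = [646/183, -884/183] = K·y
y = (KᵀK)⁻¹·Kᵀ·(x' − x̄) = [-17]
z = y + H·x̄ = [-17] + [18] = [1]

z = [1]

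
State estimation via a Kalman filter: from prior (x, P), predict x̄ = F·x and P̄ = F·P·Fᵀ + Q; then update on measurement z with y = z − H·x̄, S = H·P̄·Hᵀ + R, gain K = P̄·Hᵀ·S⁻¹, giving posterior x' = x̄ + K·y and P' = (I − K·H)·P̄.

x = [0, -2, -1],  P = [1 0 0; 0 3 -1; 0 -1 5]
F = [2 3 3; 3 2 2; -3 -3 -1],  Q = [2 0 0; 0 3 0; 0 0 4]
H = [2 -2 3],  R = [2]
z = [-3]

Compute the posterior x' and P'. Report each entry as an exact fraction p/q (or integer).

x̄ = F·x = [-9, -6, 7]
P̄ = F·P·Fᵀ + Q = [60 42 -36; 42 36 -29; -36 -29 39]
y = z − H·x̄ = [-18]
S = H·P̄·Hᵀ + R = [317]
K = P̄·Hᵀ·S⁻¹ = [-72/317; -75/317; 103/317]
x' = x̄ + K·y = [-1557/317, -552/317, 365/317]
P' = (I − K·H)·P̄ = [13836/317 7914/317 -3996/317; 7914/317 5787/317 -1468/317; -3996/317 -1468/317 1754/317]

x' = [-1557/317, -552/317, 365/317]
P' = [13836/317 7914/317 -3996/317; 7914/317 5787/317 -1468/317; -3996/317 -1468/317 1754/317]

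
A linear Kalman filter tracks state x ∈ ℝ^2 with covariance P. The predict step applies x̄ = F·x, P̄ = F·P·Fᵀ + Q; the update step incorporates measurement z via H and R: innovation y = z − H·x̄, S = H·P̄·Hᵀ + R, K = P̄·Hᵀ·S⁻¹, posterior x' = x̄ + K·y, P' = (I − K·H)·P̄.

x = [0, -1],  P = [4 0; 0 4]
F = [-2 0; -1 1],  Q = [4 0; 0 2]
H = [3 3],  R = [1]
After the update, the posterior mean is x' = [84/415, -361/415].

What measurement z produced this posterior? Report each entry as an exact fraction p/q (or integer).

x̄ = F·x = [0, -1]
P̄ = F·P·Fᵀ + Q = [20 8; 8 10]
S = H·P̄·Hᵀ + R = [415]
K = P̄·Hᵀ·S⁻¹ = [84/415; 54/415]
x' − x̄ = [84/415, 54/415] = K·y
y = (KᵀK)⁻¹·Kᵀ·(x' − x̄) = [1]
z = y + H·x̄ = [1] + [-3] = [-2]

z = [-2]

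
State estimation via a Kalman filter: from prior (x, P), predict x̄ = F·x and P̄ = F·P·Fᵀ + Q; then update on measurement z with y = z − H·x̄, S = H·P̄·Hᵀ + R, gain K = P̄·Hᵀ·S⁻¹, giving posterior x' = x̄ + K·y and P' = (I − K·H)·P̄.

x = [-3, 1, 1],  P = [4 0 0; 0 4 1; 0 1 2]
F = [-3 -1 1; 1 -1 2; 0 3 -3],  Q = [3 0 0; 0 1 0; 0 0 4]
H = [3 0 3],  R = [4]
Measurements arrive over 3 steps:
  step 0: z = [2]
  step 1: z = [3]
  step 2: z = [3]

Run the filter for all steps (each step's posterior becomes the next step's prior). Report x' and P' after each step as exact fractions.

step 0: x̄ = F·x = [9, -2, 0]
step 0: P̄ = F·P·Fᵀ + Q = [43 -7 -12; -7 13 -15; -12 -15 40]
step 0: y = z − H·x̄ = [-25]
step 0: S = H·P̄·Hᵀ + R = [535]
step 0: K = P̄·Hᵀ·S⁻¹ = [93/535; -66/535; 84/535]
step 0: x' = x̄ + K·y = [498/107, 116/107, -420/107]
step 0: P' = (I − K·H)·P̄ = [14356/535 2393/535 -14232/535; 2393/535 2599/535 -2481/535; -14232/535 -2481/535 14344/535]
step 1: x̄ = F·x = [-2030/107, -458/107, 1608/107]
step 1: P̄ = F·P·Fᵀ + Q = [252464/535 71608/535 -43068/107; 71608/535 23076/535 -13263/107; -43068/107 -13263/107 39857/107]
step 1: y = z − H·x̄ = [1587/107]
step 1: S = H·P̄·Hᵀ + R = [191761/535]
step 1: K = P̄·Hᵀ·S⁻¹ = [111372/191761; 15879/191761; -48165/191761]
step 1: x' = x̄ + K·y = [-1986238/191761, -585295/191761, 2167419/191761]
step 1: P' = (I − K·H)·P̄ = [67306592/191761 22361020/191761 -67158096/191761; 22361020/191761 7799877/191761 -22339848/191761; -67158096/191761 -22339848/191761 67093876/191761]
step 2: x̄ = F·x = [8711428/191761, 2933895/191761, -8258142/191761]
step 2: P̄ = F·P·Fᵀ + Q = [1263022756/191761 387599917/191761 -1164392391/191761; 387599917/191761 119678702/191761 -358464171/191761; -1164392391/191761 -358464171/191761 1076928085/191761]
step 2: y = z − H·x̄ = [-784575/191761]
step 2: S = H·P̄·Hᵀ + R = [101261575/191761]
step 2: K = P̄·Hᵀ·S⁻¹ = [59178219/20252315; 87407238/101261575; -262392918/101261575]
step 2: x' = x̄ + K·y = [135582139/4050463, 47666271/4050463, -131489832/4050463]
step 2: P' = (I − K·H)·P̄ = [8415503347/4050463 13961081453/20252315 -41998612443/20252315; 13961081453/20252315 23356306046/101261575 -69688864281/101261575; -41998612443/20252315 -69688864281/101261575 209643204991/101261575]

step 0: x' = [498/107, 116/107, -420/107], P' = [14356/535 2393/535 -14232/535; 2393/535 2599/535 -2481/535; -14232/535 -2481/535 14344/535]
step 1: x' = [-1986238/191761, -585295/191761, 2167419/191761], P' = [67306592/191761 22361020/191761 -67158096/191761; 22361020/191761 7799877/191761 -22339848/191761; -67158096/191761 -22339848/191761 67093876/191761]
step 2: x' = [135582139/4050463, 47666271/4050463, -131489832/4050463], P' = [8415503347/4050463 13961081453/20252315 -41998612443/20252315; 13961081453/20252315 23356306046/101261575 -69688864281/101261575; -41998612443/20252315 -69688864281/101261575 209643204991/101261575]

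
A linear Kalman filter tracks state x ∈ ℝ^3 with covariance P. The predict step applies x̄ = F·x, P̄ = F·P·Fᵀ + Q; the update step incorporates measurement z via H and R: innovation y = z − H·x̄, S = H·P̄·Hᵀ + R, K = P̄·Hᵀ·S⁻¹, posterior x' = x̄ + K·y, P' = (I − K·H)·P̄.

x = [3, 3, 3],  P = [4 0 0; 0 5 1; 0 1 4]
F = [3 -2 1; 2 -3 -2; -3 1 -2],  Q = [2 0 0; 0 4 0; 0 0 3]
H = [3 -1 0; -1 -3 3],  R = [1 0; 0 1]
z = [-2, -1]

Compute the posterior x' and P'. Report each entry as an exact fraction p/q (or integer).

x' = [-347108/345187, -409002/345187, -634994/345187]
P' = [212700/345187 570344/345187 630451/345187; 570344/345187 1850633/345187 2008587/345187; 630451/345187 2008587/345187 2221296/345187]

x̄ = F·x = [6, -9, -12]
P̄ = F·P·Fᵀ + Q = [58 47 -49; 47 93 -19; -49 -19 56]
y = z − H·x̄ = [-29, 14]
S = H·P̄·Hᵀ + R = [334 -655; -655 2318]
K = P̄·Hᵀ·S⁻¹ = [67756/345187 -32379/345187; -139601/345187 -96482/345187; -117234/345187 7676/345187]
x' = x̄ + K·y = [-347108/345187, -409002/345187, -634994/345187]
P' = (I − K·H)·P̄ = [212700/345187 570344/345187 630451/345187; 570344/345187 1850633/345187 2008587/345187; 630451/345187 2008587/345187 2221296/345187]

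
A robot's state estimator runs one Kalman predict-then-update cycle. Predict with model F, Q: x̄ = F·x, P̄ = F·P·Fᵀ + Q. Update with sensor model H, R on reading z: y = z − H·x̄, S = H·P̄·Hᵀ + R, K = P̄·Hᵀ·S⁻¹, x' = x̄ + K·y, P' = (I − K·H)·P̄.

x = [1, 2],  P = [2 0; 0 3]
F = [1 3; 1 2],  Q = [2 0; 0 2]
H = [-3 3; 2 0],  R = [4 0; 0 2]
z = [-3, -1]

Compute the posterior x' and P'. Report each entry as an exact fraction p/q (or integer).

x' = [-206/681, -751/681]
P' = [988/2043 944/2043; 944/2043 1696/2043]

x̄ = F·x = [7, 5]
P̄ = F·P·Fᵀ + Q = [31 20; 20 16]
y = z − H·x̄ = [3, -15]
S = H·P̄·Hᵀ + R = [67 -66; -66 126]
K = P̄·Hᵀ·S⁻¹ = [-11/681 988/2043; 188/681 944/2043]
x' = x̄ + K·y = [-206/681, -751/681]
P' = (I − K·H)·P̄ = [988/2043 944/2043; 944/2043 1696/2043]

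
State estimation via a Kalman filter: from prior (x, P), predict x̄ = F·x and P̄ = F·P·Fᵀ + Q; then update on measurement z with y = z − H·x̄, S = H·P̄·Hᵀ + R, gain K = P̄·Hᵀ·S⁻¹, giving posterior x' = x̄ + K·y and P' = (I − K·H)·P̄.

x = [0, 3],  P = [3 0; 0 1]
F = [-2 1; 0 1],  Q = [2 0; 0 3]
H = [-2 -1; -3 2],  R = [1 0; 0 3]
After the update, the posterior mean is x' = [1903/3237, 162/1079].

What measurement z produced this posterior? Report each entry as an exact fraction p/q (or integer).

z = [-1, -2]

x̄ = F·x = [3, 3]
P̄ = F·P·Fᵀ + Q = [15 1; 1 4]
S = H·P̄·Hᵀ + R = [69 81; 81 142]
K = P̄·Hᵀ·S⁻¹ = [-919/3237 -152/1079; -419/1079 277/1079]
x' − x̄ = [-7808/3237, -3075/1079] = K·y
y = (KᵀK)⁻¹·Kᵀ·(x' − x̄) = [8, 1]
z = y + H·x̄ = [8, 1] + [-9, -3] = [-1, -2]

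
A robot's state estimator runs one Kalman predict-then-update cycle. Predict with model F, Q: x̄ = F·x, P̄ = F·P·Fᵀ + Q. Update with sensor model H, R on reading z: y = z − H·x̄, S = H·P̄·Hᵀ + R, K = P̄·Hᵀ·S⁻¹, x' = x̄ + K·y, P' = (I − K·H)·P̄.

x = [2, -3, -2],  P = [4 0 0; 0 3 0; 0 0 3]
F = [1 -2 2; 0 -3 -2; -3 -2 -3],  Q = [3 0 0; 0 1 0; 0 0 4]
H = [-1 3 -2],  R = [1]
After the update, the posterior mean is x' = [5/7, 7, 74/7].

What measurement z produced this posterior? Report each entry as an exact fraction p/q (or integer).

x̄ = F·x = [4, 13, 6]
P̄ = F·P·Fᵀ + Q = [31 6 -18; 6 40 36; -18 36 79]
S = H·P̄·Hᵀ + R = [168]
K = P̄·Hᵀ·S⁻¹ = [23/168; 1/4; -4/21]
x' − x̄ = [-23/7, -6, 32/7] = K·y
y = (KᵀK)⁻¹·Kᵀ·(x' − x̄) = [-24]
z = y + H·x̄ = [-24] + [23] = [-1]

z = [-1]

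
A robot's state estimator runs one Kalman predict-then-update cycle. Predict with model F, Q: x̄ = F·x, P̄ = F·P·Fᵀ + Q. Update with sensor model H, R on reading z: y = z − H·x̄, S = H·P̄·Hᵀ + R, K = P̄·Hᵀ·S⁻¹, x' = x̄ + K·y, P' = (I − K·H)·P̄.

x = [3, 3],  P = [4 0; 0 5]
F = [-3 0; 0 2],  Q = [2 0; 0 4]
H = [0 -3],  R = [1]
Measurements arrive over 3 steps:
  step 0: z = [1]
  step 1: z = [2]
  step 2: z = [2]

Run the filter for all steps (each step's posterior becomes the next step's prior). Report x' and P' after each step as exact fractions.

step 0: x̄ = F·x = [-9, 6]
step 0: P̄ = F·P·Fᵀ + Q = [38 0; 0 24]
step 0: y = z − H·x̄ = [19]
step 0: S = H·P̄·Hᵀ + R = [217]
step 0: K = P̄·Hᵀ·S⁻¹ = [0; -72/217]
step 0: x' = x̄ + K·y = [-9, -66/217]
step 0: P' = (I − K·H)·P̄ = [38 0; 0 24/217]
step 1: x̄ = F·x = [27, -132/217]
step 1: P̄ = F·P·Fᵀ + Q = [344 0; 0 964/217]
step 1: y = z − H·x̄ = [38/217]
step 1: S = H·P̄·Hᵀ + R = [8893/217]
step 1: K = P̄·Hᵀ·S⁻¹ = [0; -2892/8893]
step 1: x' = x̄ + K·y = [27, -5916/8893]
step 1: P' = (I − K·H)·P̄ = [344 0; 0 964/8893]
step 2: x̄ = F·x = [-81, -11832/8893]
step 2: P̄ = F·P·Fᵀ + Q = [3098 0; 0 39428/8893]
step 2: y = z − H·x̄ = [-17710/8893]
step 2: S = H·P̄·Hᵀ + R = [363745/8893]
step 2: K = P̄·Hᵀ·S⁻¹ = [0; -118284/363745]
step 2: x' = x̄ + K·y = [-81, -2160/3163]
step 2: P' = (I − K·H)·P̄ = [3098 0; 0 39428/363745]

step 0: x' = [-9, -66/217], P' = [38 0; 0 24/217]
step 1: x' = [27, -5916/8893], P' = [344 0; 0 964/8893]
step 2: x' = [-81, -2160/3163], P' = [3098 0; 0 39428/363745]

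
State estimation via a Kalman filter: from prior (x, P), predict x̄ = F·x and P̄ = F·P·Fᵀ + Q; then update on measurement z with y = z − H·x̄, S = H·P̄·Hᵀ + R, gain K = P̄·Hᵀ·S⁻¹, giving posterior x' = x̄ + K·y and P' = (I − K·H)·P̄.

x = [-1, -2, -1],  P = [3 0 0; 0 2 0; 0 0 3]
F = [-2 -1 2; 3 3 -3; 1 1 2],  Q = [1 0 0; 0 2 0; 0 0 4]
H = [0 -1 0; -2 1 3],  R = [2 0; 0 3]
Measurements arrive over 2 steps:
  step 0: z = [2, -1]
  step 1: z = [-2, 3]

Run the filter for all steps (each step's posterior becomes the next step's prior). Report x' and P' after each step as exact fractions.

step 0: x̄ = F·x = [2, -6, -5]
step 0: P̄ = F·P·Fᵀ + Q = [27 -42 4; -42 74 -3; 4 -3 21]
step 0: y = z − H·x̄ = [-4, 24]
step 0: S = H·P̄·Hᵀ + R = [76 -149; -149 476]
step 0: K = P̄·Hᵀ·S⁻¹ = [7476/13975 -126/13975; -13023/13975 298/13975; 9176/13975 4399/13975]
step 0: x' = x̄ + K·y = [-4978/13975, -24606/13975, -1003/13975]
step 0: P' = (I − K·H)·P̄ = [52749/13975 -14952/13975 40024/13975; -14952/13975 26046/13975 -18352/13975; 40024/13975 -18352/13975 37199/13975]
step 1: x̄ = F·x = [32556/13975, -85743/13975, -486/215]
step 1: P̄ = F·P·Fᵀ + Q = [93221/13975 -168138/13975 -276/215; -168138/13975 412664/13975 -177/215; -276/215 -177/215 1047/43]
step 1: y = z − H·x̄ = [-113693/13975, 11502/559]
step 1: S = H·P̄·Hᵀ + R = [440614/13975 -28577/559; -28577/559 188350/559]
step 1: K = P̄·Hᵀ·S⁻¹ = [1430980/4477533 -4280842/111938325; -4100833/4477533 57154/4477533; 764118/1492511 11180661/37312775]
step 1: x' = x̄ + K·y = [-118354364/111938325, 7066442/4477533, -9701838/37312775]
step 1: P' = (I − K·H)·P̄ = [191173799/111938325 -2861960/4477533 49006008/37312775; -2861960/4477533 8201666/4477533 -1528236/1492511; 49006008/37312775 -1528236/1492511 56586633/37312775]

step 0: x' = [-4978/13975, -24606/13975, -1003/13975], P' = [52749/13975 -14952/13975 40024/13975; -14952/13975 26046/13975 -18352/13975; 40024/13975 -18352/13975 37199/13975]
step 1: x' = [-118354364/111938325, 7066442/4477533, -9701838/37312775], P' = [191173799/111938325 -2861960/4477533 49006008/37312775; -2861960/4477533 8201666/4477533 -1528236/1492511; 49006008/37312775 -1528236/1492511 56586633/37312775]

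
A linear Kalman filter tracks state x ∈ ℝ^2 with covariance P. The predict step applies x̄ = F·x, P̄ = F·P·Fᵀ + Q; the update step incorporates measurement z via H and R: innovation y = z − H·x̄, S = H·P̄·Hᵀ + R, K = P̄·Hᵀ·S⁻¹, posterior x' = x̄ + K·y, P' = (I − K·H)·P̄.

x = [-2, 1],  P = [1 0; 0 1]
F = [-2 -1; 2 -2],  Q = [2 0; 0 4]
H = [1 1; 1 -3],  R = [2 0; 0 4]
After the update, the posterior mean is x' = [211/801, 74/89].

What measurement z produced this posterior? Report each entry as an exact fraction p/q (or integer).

z = [1, -3]

x̄ = F·x = [3, -6]
P̄ = F·P·Fᵀ + Q = [7 -2; -2 12]
S = H·P̄·Hᵀ + R = [17 -25; -25 131]
K = P̄·Hᵀ·S⁻¹ = [490/801 173/801; 20/89 -22/89]
x' − x̄ = [-2192/801, 608/89] = K·y
y = (KᵀK)⁻¹·Kᵀ·(x' − x̄) = [4, -24]
z = y + H·x̄ = [4, -24] + [-3, 21] = [1, -3]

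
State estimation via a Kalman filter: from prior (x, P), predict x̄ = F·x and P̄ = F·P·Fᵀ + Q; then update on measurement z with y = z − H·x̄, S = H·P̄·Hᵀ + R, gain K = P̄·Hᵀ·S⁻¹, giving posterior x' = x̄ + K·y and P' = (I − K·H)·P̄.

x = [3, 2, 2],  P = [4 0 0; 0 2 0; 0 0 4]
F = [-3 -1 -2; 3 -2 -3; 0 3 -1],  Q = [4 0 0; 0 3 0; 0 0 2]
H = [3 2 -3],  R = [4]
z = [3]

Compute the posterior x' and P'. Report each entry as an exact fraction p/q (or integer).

x̄ = F·x = [-15, -1, 4]
P̄ = F·P·Fᵀ + Q = [58 -8 2; -8 83 0; 2 0 24]
y = z − H·x̄ = [62]
S = H·P̄·Hᵀ + R = [942]
K = P̄·Hᵀ·S⁻¹ = [76/471; 71/471; -11/157]
x' = x̄ + K·y = [-2353/471, 3931/471, -54/157]
P' = (I − K·H)·P̄ = [15766/471 -14560/471 1986/157; -14560/471 29011/471 1562/157; 1986/157 1562/157 3042/157]

x' = [-2353/471, 3931/471, -54/157]
P' = [15766/471 -14560/471 1986/157; -14560/471 29011/471 1562/157; 1986/157 1562/157 3042/157]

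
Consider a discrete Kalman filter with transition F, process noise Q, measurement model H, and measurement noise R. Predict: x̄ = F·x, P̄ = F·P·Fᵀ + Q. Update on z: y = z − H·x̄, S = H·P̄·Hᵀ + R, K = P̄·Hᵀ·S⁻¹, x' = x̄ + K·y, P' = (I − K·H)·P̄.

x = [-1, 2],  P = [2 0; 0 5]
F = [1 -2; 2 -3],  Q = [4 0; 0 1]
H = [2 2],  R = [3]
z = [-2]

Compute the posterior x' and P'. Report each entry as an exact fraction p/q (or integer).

x̄ = F·x = [-5, -8]
P̄ = F·P·Fᵀ + Q = [26 34; 34 54]
y = z − H·x̄ = [24]
S = H·P̄·Hᵀ + R = [595]
K = P̄·Hᵀ·S⁻¹ = [24/119; 176/595]
x' = x̄ + K·y = [-19/119, -536/595]
P' = (I − K·H)·P̄ = [214/119 -178/119; -178/119 1154/595]

x' = [-19/119, -536/595]
P' = [214/119 -178/119; -178/119 1154/595]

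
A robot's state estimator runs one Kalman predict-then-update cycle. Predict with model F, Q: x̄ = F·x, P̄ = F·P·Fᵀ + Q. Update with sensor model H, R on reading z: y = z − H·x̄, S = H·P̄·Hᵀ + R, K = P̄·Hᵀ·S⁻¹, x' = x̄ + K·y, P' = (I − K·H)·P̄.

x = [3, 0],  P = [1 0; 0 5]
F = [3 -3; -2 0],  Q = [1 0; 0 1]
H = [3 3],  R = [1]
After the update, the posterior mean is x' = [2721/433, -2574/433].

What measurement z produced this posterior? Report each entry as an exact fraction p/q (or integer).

z = [1]

x̄ = F·x = [9, -6]
P̄ = F·P·Fᵀ + Q = [55 -6; -6 5]
S = H·P̄·Hᵀ + R = [433]
K = P̄·Hᵀ·S⁻¹ = [147/433; -3/433]
x' − x̄ = [-1176/433, 24/433] = K·y
y = (KᵀK)⁻¹·Kᵀ·(x' − x̄) = [-8]
z = y + H·x̄ = [-8] + [9] = [1]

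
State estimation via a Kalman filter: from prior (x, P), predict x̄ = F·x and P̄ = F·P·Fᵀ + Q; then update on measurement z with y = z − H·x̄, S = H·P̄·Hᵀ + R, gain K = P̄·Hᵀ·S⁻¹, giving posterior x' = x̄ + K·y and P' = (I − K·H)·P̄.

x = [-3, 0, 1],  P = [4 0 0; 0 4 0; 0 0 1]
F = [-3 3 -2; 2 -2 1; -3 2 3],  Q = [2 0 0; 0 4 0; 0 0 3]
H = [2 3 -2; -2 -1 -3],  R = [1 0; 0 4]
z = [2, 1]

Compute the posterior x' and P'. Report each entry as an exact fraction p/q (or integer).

x' = [-120522/50263, 254055/100526, 43329/100526]
P' = [631868/50263 -560169/50263 -213237/50263; -560169/50263 1012883/100526 394443/100526; -213237/50263 394443/100526 173515/100526]

x̄ = F·x = [7, -5, 12]
P̄ = F·P·Fᵀ + Q = [78 -50 54; -50 37 -37; 54 -37 64]
y = z − H·x̄ = [27, 46]
S = H·P̄·Hᵀ + R = [314 512; 512 1155]
K = P̄·Hᵀ·S⁻¹ = [9703/50263 -15964/50263; 9087/100526 5558/50263; -16649/100526 -7755/50263]
x' = x̄ + K·y = [-120522/50263, 254055/100526, 43329/100526]
P' = (I − K·H)·P̄ = [631868/50263 -560169/50263 -213237/50263; -560169/50263 1012883/100526 394443/100526; -213237/50263 394443/100526 173515/100526]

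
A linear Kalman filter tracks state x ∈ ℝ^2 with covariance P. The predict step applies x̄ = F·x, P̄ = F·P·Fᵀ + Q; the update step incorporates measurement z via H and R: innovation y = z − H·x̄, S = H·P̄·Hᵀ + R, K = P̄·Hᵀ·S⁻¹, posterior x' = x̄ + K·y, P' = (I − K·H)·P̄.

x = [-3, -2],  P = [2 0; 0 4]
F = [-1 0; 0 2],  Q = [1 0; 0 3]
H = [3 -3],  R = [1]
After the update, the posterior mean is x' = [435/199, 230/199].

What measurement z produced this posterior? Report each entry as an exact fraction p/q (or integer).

x̄ = F·x = [3, -4]
P̄ = F·P·Fᵀ + Q = [3 0; 0 19]
S = H·P̄·Hᵀ + R = [199]
K = P̄·Hᵀ·S⁻¹ = [9/199; -57/199]
x' − x̄ = [-162/199, 1026/199] = K·y
y = (KᵀK)⁻¹·Kᵀ·(x' − x̄) = [-18]
z = y + H·x̄ = [-18] + [21] = [3]

z = [3]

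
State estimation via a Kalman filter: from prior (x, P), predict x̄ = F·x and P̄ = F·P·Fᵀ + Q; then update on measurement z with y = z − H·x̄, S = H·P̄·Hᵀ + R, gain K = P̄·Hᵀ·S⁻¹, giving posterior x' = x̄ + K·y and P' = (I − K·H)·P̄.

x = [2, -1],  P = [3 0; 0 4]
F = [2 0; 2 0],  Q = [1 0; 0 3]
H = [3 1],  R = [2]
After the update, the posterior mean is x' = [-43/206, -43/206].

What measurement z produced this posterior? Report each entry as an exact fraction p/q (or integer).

z = [-1]

x̄ = F·x = [4, 4]
P̄ = F·P·Fᵀ + Q = [13 12; 12 15]
S = H·P̄·Hᵀ + R = [206]
K = P̄·Hᵀ·S⁻¹ = [51/206; 51/206]
x' − x̄ = [-867/206, -867/206] = K·y
y = (KᵀK)⁻¹·Kᵀ·(x' − x̄) = [-17]
z = y + H·x̄ = [-17] + [16] = [-1]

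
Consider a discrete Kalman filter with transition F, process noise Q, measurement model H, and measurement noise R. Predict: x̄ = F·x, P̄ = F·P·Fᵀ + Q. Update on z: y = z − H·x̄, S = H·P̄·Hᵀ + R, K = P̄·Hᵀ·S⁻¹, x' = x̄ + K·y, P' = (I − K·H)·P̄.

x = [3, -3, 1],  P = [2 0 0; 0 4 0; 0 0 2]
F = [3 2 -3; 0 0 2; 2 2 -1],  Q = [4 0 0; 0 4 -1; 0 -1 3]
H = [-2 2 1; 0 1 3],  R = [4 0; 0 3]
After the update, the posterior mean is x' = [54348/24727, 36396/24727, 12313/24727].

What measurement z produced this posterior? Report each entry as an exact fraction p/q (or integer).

z = [-1, 3]

x̄ = F·x = [0, 2, -1]
P̄ = F·P·Fᵀ + Q = [56 -12 34; -12 12 -5; 34 -5 29]
S = H·P̄·Hᵀ + R = [245 -104; -104 246]
K = P̄·Hᵀ·S⁻¹ = [-7866/24727 5721/24727; 5133/24727 3737/49454; -1763/24727 7497/24727]
x' − x̄ = [54348/24727, -13058/24727, 37040/24727] = K·y
y = (KᵀK)⁻¹·Kᵀ·(x' − x̄) = [-4, 4]
z = y + H·x̄ = [-4, 4] + [3, -1] = [-1, 3]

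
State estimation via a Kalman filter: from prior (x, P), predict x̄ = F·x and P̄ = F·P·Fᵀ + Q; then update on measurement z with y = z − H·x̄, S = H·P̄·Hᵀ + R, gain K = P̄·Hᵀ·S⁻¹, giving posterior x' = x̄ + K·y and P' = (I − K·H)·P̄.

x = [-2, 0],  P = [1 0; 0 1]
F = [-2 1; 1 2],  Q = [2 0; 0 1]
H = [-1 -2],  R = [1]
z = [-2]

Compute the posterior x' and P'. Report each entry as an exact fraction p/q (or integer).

x̄ = F·x = [4, -2]
P̄ = F·P·Fᵀ + Q = [7 0; 0 6]
y = z − H·x̄ = [-2]
S = H·P̄·Hᵀ + R = [32]
K = P̄·Hᵀ·S⁻¹ = [-7/32; -3/8]
x' = x̄ + K·y = [71/16, -5/4]
P' = (I − K·H)·P̄ = [175/32 -21/8; -21/8 3/2]

x' = [71/16, -5/4]
P' = [175/32 -21/8; -21/8 3/2]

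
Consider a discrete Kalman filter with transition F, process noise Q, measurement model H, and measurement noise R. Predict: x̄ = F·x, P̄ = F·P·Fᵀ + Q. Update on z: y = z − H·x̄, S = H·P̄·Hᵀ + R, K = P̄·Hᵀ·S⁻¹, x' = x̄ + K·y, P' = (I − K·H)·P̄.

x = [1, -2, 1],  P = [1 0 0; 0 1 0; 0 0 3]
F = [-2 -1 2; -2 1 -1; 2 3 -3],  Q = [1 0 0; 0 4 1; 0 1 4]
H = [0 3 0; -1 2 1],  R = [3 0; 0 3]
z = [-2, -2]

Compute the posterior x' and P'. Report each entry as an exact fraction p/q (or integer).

x̄ = F·x = [2, -5, -7]
P̄ = F·P·Fᵀ + Q = [18 -3 -25; -3 12 9; -25 9 44]
y = z − H·x̄ = [13, 17]
S = H·P̄·Hᵀ + R = [111 108; 108 211]
K = P̄·Hᵀ·S⁻¹ = [1131/3919 -1489/3919; 1236/3919 36/3919; -1233/3919 2247/3919]
x' = x̄ + K·y = [-2772/3919, -2915/3919, -5263/3919]
P' = (I − K·H)·P̄ = [7760/3919 1131/3919 1031/3919; 1131/3919 1236/3919 -1233/3919; 1031/3919 -1233/3919 10238/3919]

x' = [-2772/3919, -2915/3919, -5263/3919]
P' = [7760/3919 1131/3919 1031/3919; 1131/3919 1236/3919 -1233/3919; 1031/3919 -1233/3919 10238/3919]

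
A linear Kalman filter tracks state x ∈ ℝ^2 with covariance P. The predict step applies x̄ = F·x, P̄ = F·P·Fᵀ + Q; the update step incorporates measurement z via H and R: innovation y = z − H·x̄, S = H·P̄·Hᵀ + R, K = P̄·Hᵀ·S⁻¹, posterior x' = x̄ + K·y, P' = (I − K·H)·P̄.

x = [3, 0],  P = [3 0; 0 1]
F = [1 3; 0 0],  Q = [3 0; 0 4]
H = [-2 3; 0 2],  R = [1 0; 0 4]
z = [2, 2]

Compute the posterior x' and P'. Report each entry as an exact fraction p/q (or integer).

x' = [183/341, 340/341]
P' = [615/341 360/341; 360/341 244/341]

x̄ = F·x = [3, 0]
P̄ = F·P·Fᵀ + Q = [15 0; 0 4]
y = z − H·x̄ = [8, 2]
S = H·P̄·Hᵀ + R = [97 24; 24 20]
K = P̄·Hᵀ·S⁻¹ = [-150/341 180/341; 12/341 122/341]
x' = x̄ + K·y = [183/341, 340/341]
P' = (I − K·H)·P̄ = [615/341 360/341; 360/341 244/341]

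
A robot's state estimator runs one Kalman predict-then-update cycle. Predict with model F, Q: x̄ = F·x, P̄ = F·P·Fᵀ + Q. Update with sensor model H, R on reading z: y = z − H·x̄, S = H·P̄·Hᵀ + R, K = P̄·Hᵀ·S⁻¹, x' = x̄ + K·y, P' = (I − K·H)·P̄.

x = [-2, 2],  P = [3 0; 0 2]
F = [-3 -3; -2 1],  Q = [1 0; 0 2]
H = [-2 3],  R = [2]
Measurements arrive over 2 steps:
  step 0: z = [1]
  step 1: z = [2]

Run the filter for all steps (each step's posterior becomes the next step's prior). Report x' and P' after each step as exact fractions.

step 0: x' = [476/93, 118/31], P' = [2710/93 596/31; 596/31 400/31]
step 1: x' = [-2240/4143, 1352/4143], P' = [152075/8286 32297/2762; 32297/2762 63437/8286]

step 0: x̄ = F·x = [0, 6]
step 0: P̄ = F·P·Fᵀ + Q = [46 12; 12 16]
step 0: y = z − H·x̄ = [-17]
step 0: S = H·P̄·Hᵀ + R = [186]
step 0: K = P̄·Hᵀ·S⁻¹ = [-28/93; 4/31]
step 0: x' = x̄ + K·y = [476/93, 118/31]
step 0: P' = (I − K·H)·P̄ = [2710/93 596/31; 596/31 400/31]
step 1: x̄ = F·x = [-830/31, -598/93]
step 1: P̄ = F·P·Fᵀ + Q = [22489/31 6008/31; 6008/31 5074/93]
step 1: y = z − H·x̄ = [-1000/31]
step 1: S = H·P̄·Hᵀ + R = [33144/31]
step 1: K = P̄·Hᵀ·S⁻¹ = [-13477/16572; -1157/5524]
step 1: x' = x̄ + K·y = [-2240/4143, 1352/4143]
step 1: P' = (I − K·H)·P̄ = [152075/8286 32297/2762; 32297/2762 63437/8286]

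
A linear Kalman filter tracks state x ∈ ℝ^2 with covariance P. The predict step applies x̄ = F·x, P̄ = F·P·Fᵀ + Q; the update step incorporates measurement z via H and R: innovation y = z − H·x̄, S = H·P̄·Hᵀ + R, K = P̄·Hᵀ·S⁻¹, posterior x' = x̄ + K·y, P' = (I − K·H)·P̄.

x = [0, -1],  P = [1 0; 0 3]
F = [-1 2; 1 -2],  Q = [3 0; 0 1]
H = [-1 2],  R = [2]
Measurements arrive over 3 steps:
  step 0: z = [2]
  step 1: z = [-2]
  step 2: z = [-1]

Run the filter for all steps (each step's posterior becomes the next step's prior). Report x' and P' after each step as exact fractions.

step 0: x' = [-2/3, 44/63], P' = [2 2/3; 2/3 83/126]
step 1: x' = [2/3, -14/17], P' = [2 2/3; 2/3 353/561]
step 2: x' = [1/3, -38/1599], P' = [2 2/3; 2/3 3011/4797]

step 0: x̄ = F·x = [-2, 2]
step 0: P̄ = F·P·Fᵀ + Q = [16 -13; -13 14]
step 0: y = z − H·x̄ = [-4]
step 0: S = H·P̄·Hᵀ + R = [126]
step 0: K = P̄·Hᵀ·S⁻¹ = [-1/3; 41/126]
step 0: x' = x̄ + K·y = [-2/3, 44/63]
step 0: P' = (I − K·H)·P̄ = [2 2/3; 2/3 83/126]
step 1: x̄ = F·x = [130/63, -130/63]
step 1: P̄ = F·P·Fᵀ + Q = [313/63 -124/63; -124/63 187/63]
step 1: y = z − H·x̄ = [88/21]
step 1: S = H·P̄·Hᵀ + R = [187/7]
step 1: K = P̄·Hᵀ·S⁻¹ = [-1/3; 166/561]
step 1: x' = x̄ + K·y = [2/3, -14/17]
step 1: P' = (I − K·H)·P̄ = [2 2/3; 2/3 353/561]
step 2: x̄ = F·x = [-118/51, 118/51]
step 2: P̄ = F·P·Fᵀ + Q = [907/187 -346/187; -346/187 533/187]
step 2: y = z − H·x̄ = [-135/17]
step 2: S = H·P̄·Hᵀ + R = [4797/187]
step 2: K = P̄·Hᵀ·S⁻¹ = [-1/3; 1412/4797]
step 2: x' = x̄ + K·y = [1/3, -38/1599]
step 2: P' = (I − K·H)·P̄ = [2 2/3; 2/3 3011/4797]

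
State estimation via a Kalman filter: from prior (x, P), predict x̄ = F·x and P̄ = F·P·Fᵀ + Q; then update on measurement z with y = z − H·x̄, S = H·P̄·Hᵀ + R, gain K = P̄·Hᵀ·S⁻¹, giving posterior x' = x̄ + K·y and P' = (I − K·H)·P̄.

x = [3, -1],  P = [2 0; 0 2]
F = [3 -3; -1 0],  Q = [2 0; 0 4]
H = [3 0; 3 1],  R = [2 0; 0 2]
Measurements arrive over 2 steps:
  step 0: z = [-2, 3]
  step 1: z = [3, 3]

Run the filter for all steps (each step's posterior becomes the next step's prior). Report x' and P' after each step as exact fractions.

step 0: x' = [-69/380, 849/380], P' = [67/380 -147/380; -147/380 867/380]
step 1: x' = [209214/214109, -8823/214109], P' = [35935/214109 -73011/214109; -73011/214109 435801/214109]

step 0: x̄ = F·x = [12, -3]
step 0: P̄ = F·P·Fᵀ + Q = [38 -6; -6 6]
step 0: y = z − H·x̄ = [-38, -30]
step 0: S = H·P̄·Hᵀ + R = [344 324; 324 314]
step 0: K = P̄·Hᵀ·S⁻¹ = [201/760 27/380; -441/760 213/380]
step 0: x' = x̄ + K·y = [-69/380, 849/380]
step 0: P' = (I − K·H)·P̄ = [67/380 -147/380; -147/380 867/380]
step 1: x̄ = F·x = [-1377/190, 69/380]
step 1: P̄ = F·P·Fᵀ + Q = [2953/95 -321/190; -321/190 1587/380]
step 1: y = z − H·x̄ = [4701/190, 9333/380]
step 1: S = H·P̄·Hᵀ + R = [26767/95 52191/190; 52191/190 104803/380]
step 1: K = P̄·Hᵀ·S⁻¹ = [107805/428218 17397/214109; -219033/428218 108384/214109]
step 1: x' = x̄ + K·y = [209214/214109, -8823/214109]
step 1: P' = (I − K·H)·P̄ = [35935/214109 -73011/214109; -73011/214109 435801/214109]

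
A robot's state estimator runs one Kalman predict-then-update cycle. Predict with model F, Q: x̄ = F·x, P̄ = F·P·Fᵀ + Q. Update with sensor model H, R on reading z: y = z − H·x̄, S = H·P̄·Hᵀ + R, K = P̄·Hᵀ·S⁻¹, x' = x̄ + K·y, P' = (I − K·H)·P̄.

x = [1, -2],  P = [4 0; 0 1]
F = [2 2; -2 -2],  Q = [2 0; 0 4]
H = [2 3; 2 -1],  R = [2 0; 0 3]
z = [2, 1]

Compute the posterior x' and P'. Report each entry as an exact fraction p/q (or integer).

x̄ = F·x = [-2, 2]
P̄ = F·P·Fᵀ + Q = [22 -20; -20 24]
y = z − H·x̄ = [0, 7]
S = H·P̄·Hᵀ + R = [66 -64; -64 195]
K = P̄·Hᵀ·S⁻¹ = [488/4387 1600/4387; 1072/4387 -1088/4387]
x' = x̄ + K·y = [2426/4387, 1158/4387]
P' = (I − K·H)·P̄ = [1922/4387 -956/4387; -956/4387 1352/4387]

x' = [2426/4387, 1158/4387]
P' = [1922/4387 -956/4387; -956/4387 1352/4387]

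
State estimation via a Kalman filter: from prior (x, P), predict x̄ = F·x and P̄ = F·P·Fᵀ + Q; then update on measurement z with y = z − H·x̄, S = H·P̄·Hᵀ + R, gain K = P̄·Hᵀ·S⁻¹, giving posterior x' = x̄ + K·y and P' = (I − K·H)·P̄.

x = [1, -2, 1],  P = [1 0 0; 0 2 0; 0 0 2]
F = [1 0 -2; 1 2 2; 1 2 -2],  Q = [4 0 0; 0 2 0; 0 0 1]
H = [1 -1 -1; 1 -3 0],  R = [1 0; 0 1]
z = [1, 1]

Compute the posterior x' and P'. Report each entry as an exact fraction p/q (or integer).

x' = [-789/2659, -1043/2659, -3221/2659]
P' = [19272/2659 6206/2659 13697/2659; 6206/2659 2286/2659 4161/2659; 13697/2659 4161/2659 12358/2659]

x̄ = F·x = [-1, -1, -5]
P̄ = F·P·Fᵀ + Q = [13 -7 9; -7 19 1; 9 1 18]
y = z − H·x̄ = [-4, -1]
S = H·P̄·Hᵀ + R = [49 92; 92 227]
K = P̄·Hᵀ·S⁻¹ = [-631/2659 654/2659; -241/2659 -652/2659; -2822/2659 1214/2659]
x' = x̄ + K·y = [-789/2659, -1043/2659, -3221/2659]
P' = (I − K·H)·P̄ = [19272/2659 6206/2659 13697/2659; 6206/2659 2286/2659 4161/2659; 13697/2659 4161/2659 12358/2659]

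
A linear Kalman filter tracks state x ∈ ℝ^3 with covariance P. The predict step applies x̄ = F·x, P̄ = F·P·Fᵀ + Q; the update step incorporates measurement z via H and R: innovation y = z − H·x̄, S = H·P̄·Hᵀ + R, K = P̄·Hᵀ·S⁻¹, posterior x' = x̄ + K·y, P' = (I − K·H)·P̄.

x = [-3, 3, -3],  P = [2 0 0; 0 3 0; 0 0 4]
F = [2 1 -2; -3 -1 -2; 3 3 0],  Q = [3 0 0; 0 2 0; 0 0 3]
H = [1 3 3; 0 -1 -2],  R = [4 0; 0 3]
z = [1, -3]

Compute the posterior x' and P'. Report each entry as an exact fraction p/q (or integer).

x' = [-77800/16313, 32520/16313, 2775/16313]
P' = [164567/16313 -101649/16313 51168/16313; -101649/16313 131988/16313 -87789/16313; 51168/16313 -87789/16313 65985/16313]

x̄ = F·x = [3, 12, 0]
P̄ = F·P·Fᵀ + Q = [30 1 21; 1 39 -27; 21 -27 48]
y = z − H·x̄ = [-38, 9]
S = H·P̄·Hᵀ + R = [463 -205; -205 126]
K = P̄·Hᵀ·S⁻¹ = [3281/16313 -229/16313; 7737/16313 14530/16313; -3561/16313 -14727/16313]
x' = x̄ + K·y = [-77800/16313, 32520/16313, 2775/16313]
P' = (I − K·H)·P̄ = [164567/16313 -101649/16313 51168/16313; -101649/16313 131988/16313 -87789/16313; 51168/16313 -87789/16313 65985/16313]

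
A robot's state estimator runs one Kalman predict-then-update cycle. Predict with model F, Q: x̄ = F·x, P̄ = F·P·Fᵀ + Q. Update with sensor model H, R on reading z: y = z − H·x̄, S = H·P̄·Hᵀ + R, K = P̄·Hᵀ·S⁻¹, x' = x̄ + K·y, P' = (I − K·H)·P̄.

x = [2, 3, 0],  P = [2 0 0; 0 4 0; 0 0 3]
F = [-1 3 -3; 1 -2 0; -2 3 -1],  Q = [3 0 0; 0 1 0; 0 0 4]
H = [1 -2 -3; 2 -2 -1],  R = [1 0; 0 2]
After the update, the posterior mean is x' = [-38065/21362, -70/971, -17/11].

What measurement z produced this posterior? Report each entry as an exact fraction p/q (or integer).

x̄ = F·x = [7, -4, 5]
P̄ = F·P·Fᵀ + Q = [68 -26 49; -26 19 -28; 49 -28 51]
S = H·P̄·Hᵀ + R = [78 -46; -46 301]
K = P̄·Hᵀ·S⁻¹ = [-1733/21362 4800/10681; 144/971 -178/971; -5/11 3/11]
x' − x̄ = [-187599/21362, 3814/971, -72/11] = K·y
y = (KᵀK)⁻¹·Kᵀ·(x' − x̄) = [3, -19]
z = y + H·x̄ = [3, -19] + [0, 17] = [3, -2]

z = [3, -2]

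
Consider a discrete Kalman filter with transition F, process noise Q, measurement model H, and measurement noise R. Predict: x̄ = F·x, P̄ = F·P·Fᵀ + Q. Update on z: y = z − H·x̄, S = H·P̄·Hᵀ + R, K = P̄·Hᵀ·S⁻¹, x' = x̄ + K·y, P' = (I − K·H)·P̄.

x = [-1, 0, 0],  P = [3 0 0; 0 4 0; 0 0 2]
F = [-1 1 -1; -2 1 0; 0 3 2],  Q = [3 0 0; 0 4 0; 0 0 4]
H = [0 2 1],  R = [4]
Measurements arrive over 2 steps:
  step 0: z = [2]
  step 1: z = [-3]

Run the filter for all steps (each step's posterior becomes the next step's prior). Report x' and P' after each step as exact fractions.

step 0: x' = [31/45, 64/45, -4/5], P' = [344/45 86/45 -16/5; 86/45 224/45 -44/5; -16/5 -44/5 96/5]
step 1: x' = [2475/3292, -3973/1646, 3267/1646], P' = [65021/1646 6953/823 -13459/823; 6953/823 4298/823 -7190/823; -13459/823 -7190/823 14770/823]

step 0: x̄ = F·x = [1, 2, 0]
step 0: P̄ = F·P·Fᵀ + Q = [12 10 8; 10 20 12; 8 12 48]
step 0: y = z − H·x̄ = [-2]
step 0: S = H·P̄·Hᵀ + R = [180]
step 0: K = P̄·Hᵀ·S⁻¹ = [7/45; 13/45; 2/5]
step 0: x' = x̄ + K·y = [31/45, 64/45, -4/5]
step 0: P' = (I − K·H)·P̄ = [344/45 86/45 -16/5; 86/45 224/45 -44/5; -16/5 -44/5 96/5]
step 1: x̄ = F·x = [23/15, 2/45, 8/3]
step 1: P̄ = F·P·Fᵀ + Q = [211/5 254/15 -14; 254/15 1436/45 -4/3; -14 -4/3 20]
step 1: y = z − H·x̄ = [-259/45]
step 1: S = H·P̄·Hᵀ + R = [6584/45]
step 1: K = P̄·Hᵀ·S⁻¹ = [447/3292; 703/1646; 195/1646]
step 1: x' = x̄ + K·y = [2475/3292, -3973/1646, 3267/1646]
step 1: P' = (I − K·H)·P̄ = [65021/1646 6953/823 -13459/823; 6953/823 4298/823 -7190/823; -13459/823 -7190/823 14770/823]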